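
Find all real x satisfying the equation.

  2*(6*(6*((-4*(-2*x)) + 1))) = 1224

Step 1. [2*(6*(6*((-4*(-2*x)) + 1))) = 1224] LHS = 2·(…); ÷2 both sides. So div: 6*(6*((-4*(-2*x)) + 1)) = 612.
Step 2. [6*(6*((-4*(-2*x)) + 1)) = 612] LHS = 6·(…); ÷6 both sides, so div: 6*((-4*(-2*x)) + 1) = 102.
Step 3. [6*((-4*(-2*x)) + 1) = 102] divide by the outer 6. So div: (-4*(-2*x)) + 1 = 17.
Step 4. [(-4*(-2*x)) + 1 = 17] subtract 1: x sits inside (… + 1). So sub: -4*(-2*x) = 16.
Step 5. [-4*(-2*x) = 16] -4·(inner) — divide through by -4, so div: -2*x = -4.
Step 6. [-2*x = -4] leading coefficient -2: divide by -2 ⇒ div: x = 2.

Answer: x ∈ {2}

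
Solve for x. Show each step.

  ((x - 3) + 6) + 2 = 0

Step 1. [((x - 3) + 6) + 2 = 0] peel the +2: subtract 2 from each side, so sub: (x - 3) + 6 = -2.
Step 2. [(x - 3) + 6 = -2] subtract 6: x sits inside (… + 6), so sub: x - 3 = -8.
Step 3. [x - 3 = -8] -3 is outermost — add 3 both sides ⇒ sub: x = -5.

Answer: x ∈ {-5}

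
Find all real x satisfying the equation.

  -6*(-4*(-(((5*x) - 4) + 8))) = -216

Step 1. [-6*(-4*(-(((5*x) - 4) + 8))) = -216] -6 out front; divide by -6. So div: -4*(-(((5*x) - 4) + 8)) = 36.
Step 2. [-4*(-(((5*x) - 4) + 8)) = 36] -4·(inner) — divide through by -4 ⇒ div: -(((5*x) - 4) + 8) = -9.
Step 3. [-(((5*x) - 4) + 8) = -9] LHS negated; negate both sides, so neg: ((5*x) - 4) + 8 = 9.
Step 4. [((5*x) - 4) + 8 = 9] 8 comes off first (subtract 8), so sub: (5*x) - 4 = 1.
Step 5. [(5*x) - 4 = 1] peel the -4: add 4 from each side. So sub: 5*x = 5.
Step 6. [5*x = 5] divide by the outer 5 ⇒ div: x = 1.

Answer: x ∈ {1}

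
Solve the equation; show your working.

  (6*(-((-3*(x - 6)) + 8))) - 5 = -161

Step 1. [(6*(-((-3*(x - 6)) + 8))) - 5 = -161] 5 comes off first (add 5) ⇒ sub: 6*(-((-3*(x - 6)) + 8)) = -156.
Step 2. [6*(-((-3*(x - 6)) + 8)) = -156] leading coefficient 6: divide by 6. So div: -((-3*(x - 6)) + 8) = -26.
Step 3. [-((-3*(x - 6)) + 8) = -26] LHS negated; negate both sides ⇒ neg: (-3*(x - 6)) + 8 = 26.
Step 4. [(-3*(x - 6)) + 8 = 26] the outer +8 inverts by subtracting 8. So sub: -3*(x - 6) = 18.
Step 5. [-3*(x - 6) = 18] LHS = -3·(…); ÷-3 both sides ⇒ div: x - 6 = -6.
Step 6. [x - 6 = -6] peel the -6: add 6 from each side ⇒ sub: x = 0.

Answer: x ∈ {0}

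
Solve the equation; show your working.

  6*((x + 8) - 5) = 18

Step 1. [6*((x + 8) - 5) = 18] leading coefficient 6: divide by 6 ⇒ div: (x + 8) - 5 = 3.
Step 2. [(x + 8) - 5 = 3] add 5: x sits inside (… - 5), so sub: x + 8 = 8.
Step 3. [x + 8 = 8] the outer +8 inverts by subtracting 8 ⇒ sub: x = 0.

Answer: x ∈ {0}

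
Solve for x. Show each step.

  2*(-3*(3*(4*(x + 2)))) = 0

Step 1. [2*(-3*(3*(4*(x + 2)))) = 0] 2 out front; divide by 2. So div: -3*(3*(4*(x + 2))) = 0.
Step 2. [-3*(3*(4*(x + 2))) = 0] leading coefficient -3: divide by -3 ⇒ div: 3*(4*(x + 2)) = 0.
Step 3. [3*(4*(x + 2)) = 0] LHS = 3·(…); ÷3 both sides ⇒ div: 4*(x + 2) = 0.
Step 4. [4*(x + 2) = 0] LHS = 4·(…); ÷4 both sides ⇒ div: x + 2 = 0.
Step 5. [x + 2 = 0] 2 comes off first (subtract 2). So sub: x = -2.

Answer: x ∈ {-2}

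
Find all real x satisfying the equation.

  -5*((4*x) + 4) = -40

Step 1. [-5*((4*x) + 4) = -40] divide by the outer -5 ⇒ div: (4*x) + 4 = 8.
Step 2. [(4*x) + 4 = 8] +4 is outermost — subtract 4 both sides. So sub: 4*x = 4.
Step 3. [4*x = 4] divide by the outer 4. So div: x = 1.

Answer: x ∈ {1}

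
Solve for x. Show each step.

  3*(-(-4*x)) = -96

Step 1. [3*(-(-4*x)) = -96] divide by the outer 3. So div: -(-4*x) = -32.
Step 2. [-(-4*x) = -32] leading − — multiply by −1. So neg: -4*x = 32.
Step 3. [-4*x = 32] LHS = -4·(…); ÷-4 both sides. So div: x = -8.

Answer: x ∈ {-8}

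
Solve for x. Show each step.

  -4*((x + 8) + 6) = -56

Step 1. [-4*((x + 8) + 6) = -56] -4·(inner) — divide through by -4 ⇒ div: (x + 8) + 6 = 14.
Step 2. [(x + 8) + 6 = 14] peel the +6: subtract 6 from each side ⇒ sub: x + 8 = 8.
Step 3. [x + 8 = 8] the outer +8 inverts by subtracting 8. So sub: x = 0.

Answer: x ∈ {0}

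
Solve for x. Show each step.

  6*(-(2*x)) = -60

Step 1. [6*(-(2*x)) = -60] 6·(inner) — divide through by 6. So div: -(2*x) = -10.
Step 2. [-(2*x) = -10] flip signs both sides ⇒ neg: 2*x = 10.
Step 3. [2*x = 10] LHS = 2·(…); ÷2 both sides. So div: x = 5.

Answer: x ∈ {5}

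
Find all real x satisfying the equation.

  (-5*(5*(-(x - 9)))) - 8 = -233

Step 1. [(-5*(5*(-(x - 9)))) - 8 = -233] add 8: x sits inside (… - 8), so sub: -5*(5*(-(x - 9))) = -225.
Step 2. [-5*(5*(-(x - 9))) = -225] leading coefficient -5: divide by -5 ⇒ div: 5*(-(x - 9)) = 45.
Step 3. [5*(-(x - 9)) = 45] leading coefficient 5: divide by 5, so div: -(x - 9) = 9.
Step 4. [-(x - 9) = 9] flip signs both sides ⇒ neg: x - 9 = -9.
Step 5. [x - 9 = -9] the outer -9 inverts by adding 9, so sub: x = 0.

Answer: x ∈ {0}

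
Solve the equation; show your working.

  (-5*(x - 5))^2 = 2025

Step 1. [(-5*(x - 5))^2 = 2025] 2025 ≥ 0, LHS is (·)² — take ±√. So sqrt: -5*(x - 5) = 45 or -45.
Step 2. [-5*(x - 5) = 45 or -45] divide by the outer -5 ⇒ div: x - 5 = -9 or 9.
Step 3. [x - 5 = -9 or 9] -5 is outermost — add 5 both sides, so sub: x = -4 or 14.

Answer: x ∈ {-4, 14}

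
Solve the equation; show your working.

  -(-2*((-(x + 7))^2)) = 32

Step 1. [-(-2*((-(x + 7))^2)) = 32] LHS negated; negate both sides. So neg: -2*((-(x + 7))^2) = -32.
Step 2. [-2*((-(x + 7))^2) = -32] divide by the outer -2. So div: (-(x + 7))^2 = 16.
Step 3. [(-(x + 7))^2 = 16] √ both sides: 16 ≥ 0 gives two branches, so sqrt: -(x + 7) = 4 or -4.
Step 4. [-(x + 7) = 4 or -4] LHS negated; negate both sides, so neg: x + 7 = -4 or 4.
Step 5. [x + 7 = -4 or 4] 7 comes off first (subtract 7), so sub: x = -11 or -3.

Answer: x ∈ {-11, -3}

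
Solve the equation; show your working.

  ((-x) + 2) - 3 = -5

Step 1. [((-x) + 2) - 3 = -5] -3 is outermost — add 3 both sides. So sub: (-x) + 2 = -2.
Step 2. [(-x) + 2 = -2] the outer +2 inverts by subtracting 2 ⇒ sub: -x = -4.
Step 3. [-x = -4] flip signs both sides, so neg: x = 4.

Answer: x ∈ {4}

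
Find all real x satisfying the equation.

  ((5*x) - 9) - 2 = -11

Step 1. [((5*x) - 9) - 2 = -11] the outer -2 inverts by adding 2 ⇒ sub: (5*x) - 9 = -9.
Step 2. [(5*x) - 9 = -9] peel the -9: add 9 from each side, so sub: 5*x = 0.
Step 3. [5*x = 0] 5·(inner) — divide through by 5, so div: x = 0.

Answer: x ∈ {0}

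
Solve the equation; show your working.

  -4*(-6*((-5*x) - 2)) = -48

Step 1. [-4*(-6*((-5*x) - 2)) = -48] -4 out front; divide by -4 ⇒ div: -6*((-5*x) - 2) = 12.
Step 2. [-6*((-5*x) - 2) = 12] -6 out front; divide by -6, so div: (-5*x) - 2 = -2.
Step 3. [(-5*x) - 2 = -2] add 2: x sits inside (… - 2). So sub: -5*x = 0.
Step 4. [-5*x = 0] leading coefficient -5: divide by -5 ⇒ div: x = 0.

Answer: x ∈ {0}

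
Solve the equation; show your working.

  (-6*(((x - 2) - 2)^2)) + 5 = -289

Step 1. [(-6*(((x - 2) - 2)^2)) + 5 = -289] peel the +5: subtract 5 from each side, so sub: -6*(((x - 2) - 2)^2) = -294.
Step 2. [-6*(((x - 2) - 2)^2) = -294] -6·(inner) — divide through by -6 ⇒ div: ((x - 2) - 2)^2 = 49.
Step 3. [((x - 2) - 2)^2 = 49] √ both sides: 49 ≥ 0 gives two branches ⇒ sqrt: (x - 2) - 2 = 7 or -7.
Step 4. [(x - 2) - 2 = 7 or -7] add 2: x sits inside (… - 2). So sub: x - 2 = 9 or -5.
Step 5. [x - 2 = 9 or -5] -2 is outermost — add 2 both sides, so sub: x = 11 or -3.

Answer: x ∈ {-3, 11}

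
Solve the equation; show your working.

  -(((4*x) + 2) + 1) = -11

Step 1. [-(((4*x) + 2) + 1) = -11] leading − — multiply by −1 ⇒ neg: ((4*x) + 2) + 1 = 11.
Step 2. [((4*x) + 2) + 1 = 11] 1 comes off first (subtract 1), so sub: (4*x) + 2 = 10.
Step 3. [(4*x) + 2 = 10] the outer +2 inverts by subtracting 2. So sub: 4*x = 8.
Step 4. [4*x = 8] leading coefficient 4: divide by 4 ⇒ div: x = 2.

Answer: x ∈ {2}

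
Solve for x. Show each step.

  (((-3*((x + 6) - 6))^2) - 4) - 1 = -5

Step 1. [(((-3*((x + 6) - 6))^2) - 4) - 1 = -5] 1 comes off first (add 1) ⇒ sub: ((-3*((x + 6) - 6))^2) - 4 = -4.
Step 2. [((-3*((x + 6) - 6))^2) - 4 = -4] 4 comes off first (add 4), so sub: (-3*((x + 6) - 6))^2 = 0.
Step 3. [(-3*((x + 6) - 6))^2 = 0] LHS squared, RHS 0 ≥ 0: apply √ (±). So sqrt: -3*((x + 6) - 6) = 0.
Step 4. [-3*((x + 6) - 6) = 0] leading coefficient -3: divide by -3. So div: (x + 6) - 6 = 0.
Step 5. [(x + 6) - 6 = 0] peel the -6: add 6 from each side. So sub: x + 6 = 6.
Step 6. [x + 6 = 6] subtract 6: x sits inside (… + 6), so sub: x = 0.

Answer: x ∈ {0}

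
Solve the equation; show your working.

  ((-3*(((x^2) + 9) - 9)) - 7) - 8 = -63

Step 1. [((-3*(((x^2) + 9) - 9)) - 7) - 8 = -63] 8 comes off first (add 8), so sub: (-3*(((x^2) + 9) - 9)) - 7 = -55.
Step 2. [(-3*(((x^2) + 9) - 9)) - 7 = -55] add 7: x sits inside (… - 7), so sub: -3*(((x^2) + 9) - 9) = -48.
Step 3. [-3*(((x^2) + 9) - 9) = -48] LHS = -3·(…); ÷-3 both sides, so div: ((x^2) + 9) - 9 = 16.
Step 4. [((x^2) + 9) - 9 = 16] the outer -9 inverts by adding 9. So sub: (x^2) + 9 = 25.
Step 5. [(x^2) + 9 = 25] the outer +9 inverts by subtracting 9, so sub: x^2 = 16.
Step 6. [x^2 = 16] √ both sides: 16 ≥ 0 gives two branches, so sqrt: x = 4 or -4.

Answer: x ∈ {-4, 4}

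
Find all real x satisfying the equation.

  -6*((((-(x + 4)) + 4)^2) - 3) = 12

Step 1. [-6*((((-(x + 4)) + 4)^2) - 3) = 12] leading coefficient -6: divide by -6. So div: (((-(x + 4)) + 4)^2) - 3 = -2.
Step 2. [(((-(x + 4)) + 4)^2) - 3 = -2] -3 is outermost — add 3 both sides ⇒ sub: ((-(x + 4)) + 4)^2 = 1.
Step 3. [((-(x + 4)) + 4)^2 = 1] LHS squared, RHS 1 ≥ 0: apply √ (±) ⇒ sqrt: (-(x + 4)) + 4 = 1 or -1.
Step 4. [(-(x + 4)) + 4 = 1 or -1] peel the +4: subtract 4 from each side, so sub: -(x + 4) = -3 or -5.
Step 5. [-(x + 4) = -3 or -5] leading − — multiply by −1, so neg: x + 4 = 3 or 5.
Step 6. [x + 4 = 3 or 5] 4 comes off first (subtract 4). So sub: x = -1 or 1.

Answer: x ∈ {-1, 1}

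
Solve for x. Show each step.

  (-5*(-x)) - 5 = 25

Step 1. [(-5*(-x)) - 5 = 25] -5 | LHS and -5 | 25: pull -5 out ⇒ factor: (-x) + 1 = -5.
Step 2. [(-x) + 1 = -5] peel the +1: subtract 1 from each side ⇒ sub: -x = -6.
Step 3. [-x = -6] LHS negated; negate both sides. So neg: x = 6.

Answer: x ∈ {6}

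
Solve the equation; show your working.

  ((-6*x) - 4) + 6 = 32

Step 1. [((-6*x) - 4) + 6 = 32] subtract 6: x sits inside (… + 6) ⇒ sub: (-6*x) - 4 = 26.
Step 2. [(-6*x) - 4 = 26] 4 comes off first (add 4). So sub: -6*x = 30.
Step 3. [-6*x = 30] LHS = -6·(…); ÷-6 both sides, so div: x = -5.

Answer: x ∈ {-5}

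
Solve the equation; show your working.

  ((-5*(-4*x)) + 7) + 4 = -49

Step 1. [((-5*(-4*x)) + 7) + 4 = -49] the outer +4 inverts by subtracting 4 ⇒ sub: (-5*(-4*x)) + 7 = -53.
Step 2. [(-5*(-4*x)) + 7 = -53] peel the +7: subtract 7 from each side. So sub: -5*(-4*x) = -60.
Step 3. [-5*(-4*x) = -60] -5·(inner) — divide through by -5 ⇒ div: -4*x = 12.
Step 4. [-4*x = 12] -4 out front; divide by -4, so div: x = -3.

Answer: x ∈ {-3}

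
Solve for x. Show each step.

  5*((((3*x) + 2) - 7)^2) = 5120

Step 1. [5*((((3*x) + 2) - 7)^2) = 5120] 5 out front; divide by 5, so div: (((3*x) + 2) - 7)^2 = 1024.
Step 2. [(((3*x) + 2) - 7)^2 = 1024] LHS squared, RHS 1024 ≥ 0: apply √ (±). So sqrt: ((3*x) + 2) - 7 = 32 or -32.
Step 3. [((3*x) + 2) - 7 = 32 or -32] add 7: x sits inside (… - 7), so sub: (3*x) + 2 = 39 or -25.
Step 4. [(3*x) + 2 = 39 or -25] 2 comes off first (subtract 2), so sub: 3*x = 37 or -27.
Step 5. [3*x = 37 or -27] divide by the outer 3. So div: x = 37/3 or -9.

Answer: x ∈ {-9, 37/3}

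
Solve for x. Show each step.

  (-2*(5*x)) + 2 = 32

Step 1. [(-2*(5*x)) + 2 = 32] peel the +2: subtract 2 from each side, so sub: -2*(5*x) = 30.
Step 2. [-2*(5*x) = 30] leading coefficient -2: divide by -2, so div: 5*x = -15.
Step 3. [5*x = -15] 5·(inner) — divide through by 5, so div: x = -3.

Answer: x ∈ {-3}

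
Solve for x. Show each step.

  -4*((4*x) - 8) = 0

Step 1. [-4*((4*x) - 8) = 0] -4 out front; divide by -4, so div: (4*x) - 8 = 0.
Step 2. [(4*x) - 8 = 0] 4 | LHS and 4 | 0: pull 4 out. So factor: x - 2 = 0.
Step 3. [x - 2 = 0] 2 comes off first (add 2). So sub: x = 2.

Answer: x ∈ {2}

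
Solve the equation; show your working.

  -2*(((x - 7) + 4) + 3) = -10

Step 1. [-2*(((x - 7) + 4) + 3) = -10] divide by the outer -2 ⇒ div: ((x - 7) + 4) + 3 = 5.
Step 2. [((x - 7) + 4) + 3 = 5] subtract 3: x sits inside (… + 3), so sub: (x - 7) + 4 = 2.
Step 3. [(x - 7) + 4 = 2] the outer +4 inverts by subtracting 4, so sub: x - 7 = -2.
Step 4. [x - 7 = -2] peel the -7: add 7 from each side. So sub: x = 5.

Answer: x ∈ {5}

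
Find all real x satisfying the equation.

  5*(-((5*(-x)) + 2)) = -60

Step 1. [5*(-((5*(-x)) + 2)) = -60] 5 out front; divide by 5, so div: -((5*(-x)) + 2) = -12.
Step 2. [-((5*(-x)) + 2) = -12] leading − — multiply by −1. So neg: (5*(-x)) + 2 = 12.
Step 3. [(5*(-x)) + 2 = 12] +2 is outermost — subtract 2 both sides ⇒ sub: 5*(-x) = 10.
Step 4. [5*(-x) = 10] 5 out front; divide by 5, so div: -x = 2.
Step 5. [-x = 2] LHS negated; negate both sides ⇒ neg: x = -2.

Answer: x ∈ {-2}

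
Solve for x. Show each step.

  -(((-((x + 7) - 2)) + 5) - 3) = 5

Step 1. [-(((-((x + 7) - 2)) + 5) - 3) = 5] LHS negated; negate both sides ⇒ neg: ((-((x + 7) - 2)) + 5) - 3 = -5.
Step 2. [((-((x + 7) - 2)) + 5) - 3 = -5] the outer -3 inverts by adding 3, so sub: (-((x + 7) - 2)) + 5 = -2.
Step 3. [(-((x + 7) - 2)) + 5 = -2] the outer +5 inverts by subtracting 5. So sub: -((x + 7) - 2) = -7.
Step 4. [-((x + 7) - 2) = -7] LHS negated; negate both sides, so neg: (x + 7) - 2 = 7.
Step 5. [(x + 7) - 2 = 7] add 2: x sits inside (… - 2) ⇒ sub: x + 7 = 9.
Step 6. [x + 7 = 9] +7 is outermost — subtract 7 both sides ⇒ sub: x = 2.

Answer: x ∈ {2}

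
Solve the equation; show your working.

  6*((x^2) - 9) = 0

Step 1. [6*((x^2) - 9) = 0] leading coefficient 6: divide by 6, so div: (x^2) - 9 = 0.
Step 2. [(x^2) - 9 = 0] add 9: x sits inside (… - 9) ⇒ sub: x^2 = 9.
Step 3. [x^2 = 9] LHS squared, RHS 9 ≥ 0: apply √ (±). So sqrt: x = 3 or -3.

Answer: x ∈ {-3, 3}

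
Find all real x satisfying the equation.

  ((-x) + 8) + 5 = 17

Step 1. [((-x) + 8) + 5 = 17] the outer +5 inverts by subtracting 5 ⇒ sub: (-x) + 8 = 12.
Step 2. [(-x) + 8 = 12] the outer +8 inverts by subtracting 8 ⇒ sub: -x = 4.
Step 3. [-x = 4] leading − — multiply by −1 ⇒ neg: x = -4.

Answer: x ∈ {-4}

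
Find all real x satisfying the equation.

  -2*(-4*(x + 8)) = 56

Step 1. [-2*(-4*(x + 8)) = 56] divide by the outer -2 ⇒ div: -4*(x + 8) = -28.
Step 2. [-4*(x + 8) = -28] divide by the outer -4 ⇒ div: x + 8 = 7.
Step 3. [x + 8 = 7] subtract 8: x sits inside (… + 8). So sub: x = -1.

Answer: x ∈ {-1}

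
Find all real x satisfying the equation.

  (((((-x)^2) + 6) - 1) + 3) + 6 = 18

Step 1. [(((((-x)^2) + 6) - 1) + 3) + 6 = 18] 6 comes off first (subtract 6) ⇒ sub: ((((-x)^2) + 6) - 1) + 3 = 12.
Step 2. [((((-x)^2) + 6) - 1) + 3 = 12] 3 comes off first (subtract 3), so sub: (((-x)^2) + 6) - 1 = 9.
Step 3. [(((-x)^2) + 6) - 1 = 9] the outer -1 inverts by adding 1. So sub: ((-x)^2) + 6 = 10.
Step 4. [((-x)^2) + 6 = 10] the outer +6 inverts by subtracting 6 ⇒ sub: (-x)^2 = 4.
Step 5. [(-x)^2 = 4] √ both sides: 4 ≥ 0 gives two branches, so sqrt: -x = 2 or -2.
Step 6. [-x = 2 or -2] LHS negated; negate both sides. So neg: x = -2 or 2.

Answer: x ∈ {-2, 2}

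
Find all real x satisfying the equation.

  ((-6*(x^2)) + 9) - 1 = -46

Step 1. [((-6*(x^2)) + 9) - 1 = -46] peel the -1: add 1 from each side ⇒ sub: (-6*(x^2)) + 9 = -45.
Step 2. [(-6*(x^2)) + 9 = -45] the outer +9 inverts by subtracting 9 ⇒ sub: -6*(x^2) = -54.
Step 3. [-6*(x^2) = -54] leading coefficient -6: divide by -6. So div: x^2 = 9.
Step 4. [x^2 = 9] LHS squared, RHS 9 ≥ 0: apply √ (±), so sqrt: x = 3 or -3.

Answer: x ∈ {-3, 3}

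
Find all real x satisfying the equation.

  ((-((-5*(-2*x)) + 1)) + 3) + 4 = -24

Step 1. [((-((-5*(-2*x)) + 1)) + 3) + 4 = -24] subtract 4: x sits inside (… + 4) ⇒ sub: (-((-5*(-2*x)) + 1)) + 3 = -28.
Step 2. [(-((-5*(-2*x)) + 1)) + 3 = -28] subtract 3: x sits inside (… + 3). So sub: -((-5*(-2*x)) + 1) = -31.
Step 3. [-((-5*(-2*x)) + 1) = -31] LHS negated; negate both sides, so neg: (-5*(-2*x)) + 1 = 31.
Step 4. [(-5*(-2*x)) + 1 = 31] peel the +1: subtract 1 from each side, so sub: -5*(-2*x) = 30.
Step 5. [-5*(-2*x) = 30] -5 out front; divide by -5 ⇒ div: -2*x = -6.
Step 6. [-2*x = -6] -2 out front; divide by -2 ⇒ div: x = 3.

Answer: x ∈ {3}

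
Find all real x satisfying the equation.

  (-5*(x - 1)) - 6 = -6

Step 1. [(-5*(x - 1)) - 6 = -6] the outer -6 inverts by adding 6 ⇒ sub: -5*(x - 1) = 0.
Step 2. [-5*(x - 1) = 0] leading coefficient -5: divide by -5 ⇒ div: x - 1 = 0.
Step 3. [x - 1 = 0] the outer -1 inverts by adding 1. So sub: x = 1.

Answer: x ∈ {1}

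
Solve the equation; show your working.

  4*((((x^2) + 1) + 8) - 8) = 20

Step 1. [4*((((x^2) + 1) + 8) - 8) = 20] LHS = 4·(…); ÷4 both sides ⇒ div: (((x^2) + 1) + 8) - 8 = 5.
Step 2. [(((x^2) + 1) + 8) - 8 = 5] the outer -8 inverts by adding 8 ⇒ sub: ((x^2) + 1) + 8 = 13.
Step 3. [((x^2) + 1) + 8 = 13] the outer +8 inverts by subtracting 8 ⇒ sub: (x^2) + 1 = 5.
Step 4. [(x^2) + 1 = 5] +1 is outermost — subtract 1 both sides, so sub: x^2 = 4.
Step 5. [x^2 = 4] √ both sides: 4 ≥ 0 gives two branches ⇒ sqrt: x = 2 or -2.

Answer: x ∈ {-2, 2}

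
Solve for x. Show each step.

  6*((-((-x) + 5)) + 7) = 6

Step 1. [6*((-((-x) + 5)) + 7) = 6] LHS = 6·(…); ÷6 both sides. So div: (-((-x) + 5)) + 7 = 1.
Step 2. [(-((-x) + 5)) + 7 = 1] 7 comes off first (subtract 7), so sub: -((-x) + 5) = -6.
Step 3. [-((-x) + 5) = -6] leading − — multiply by −1 ⇒ neg: (-x) + 5 = 6.
Step 4. [(-x) + 5 = 6] +5 is outermost — subtract 5 both sides ⇒ sub: -x = 1.
Step 5. [-x = 1] flip signs both sides. So neg: x = -1.

Answer: x ∈ {-1}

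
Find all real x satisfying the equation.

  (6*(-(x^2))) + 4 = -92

Step 1. [(6*(-(x^2))) + 4 = -92] +4 is outermost — subtract 4 both sides, so sub: 6*(-(x^2)) = -96.
Step 2. [6*(-(x^2)) = -96] 6·(inner) — divide through by 6 ⇒ div: -(x^2) = -16.
Step 3. [-(x^2) = -16] flip signs both sides. So neg: x^2 = 16.
Step 4. [x^2 = 16] √ both sides: 16 ≥ 0 gives two branches. So sqrt: x = 4 or -4.

Answer: x ∈ {-4, 4}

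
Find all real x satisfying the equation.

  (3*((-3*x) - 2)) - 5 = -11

Step 1. [(3*((-3*x) - 2)) - 5 = -11] peel the -5: add 5 from each side. So sub: 3*((-3*x) - 2) = -6.
Step 2. [3*((-3*x) - 2) = -6] divide by the outer 3, so div: (-3*x) - 2 = -2.
Step 3. [(-3*x) - 2 = -2] -2 is outermost — add 2 both sides, so sub: -3*x = 0.
Step 4. [-3*x = 0] divide by the outer -3, so div: x = 0.

Answer: x ∈ {0}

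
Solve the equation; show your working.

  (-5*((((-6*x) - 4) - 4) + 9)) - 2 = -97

Step 1. [(-5*((((-6*x) - 4) - 4) + 9)) - 2 = -97] -2 is outermost — add 2 both sides ⇒ sub: -5*((((-6*x) - 4) - 4) + 9) = -95.
Step 2. [-5*((((-6*x) - 4) - 4) + 9) = -95] -5·(inner) — divide through by -5. So div: (((-6*x) - 4) - 4) + 9 = 19.
Step 3. [(((-6*x) - 4) - 4) + 9 = 19] subtract 9: x sits inside (… + 9) ⇒ sub: ((-6*x) - 4) - 4 = 10.
Step 4. [((-6*x) - 4) - 4 = 10] peel the -4: add 4 from each side ⇒ sub: (-6*x) - 4 = 14.
Step 5. [(-6*x) - 4 = 14] add 4: x sits inside (… - 4) ⇒ sub: -6*x = 18.
Step 6. [-6*x = 18] leading coefficient -6: divide by -6. So div: x = -3.

Answer: x ∈ {-3}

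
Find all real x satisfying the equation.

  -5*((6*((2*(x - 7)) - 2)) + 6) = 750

Step 1. [-5*((6*((2*(x - 7)) - 2)) + 6) = 750] divide by the outer -5. So div: (6*((2*(x - 7)) - 2)) + 6 = -150.
Step 2. [(6*((2*(x - 7)) - 2)) + 6 = -150] common factor 6 (LHS and -150) — divide through. So factor: ((2*(x - 7)) - 2) + 1 = -25.
Step 3. [((2*(x - 7)) - 2) + 1 = -25] subtract 1: x sits inside (… + 1). So sub: (2*(x - 7)) - 2 = -26.
Step 4. [(2*(x - 7)) - 2 = -26] common factor 2 (LHS and -26) — divide through. So factor: (x - 7) - 1 = -13.
Step 5. [(x - 7) - 1 = -13] the outer -1 inverts by adding 1, so sub: x - 7 = -12.
Step 6. [x - 7 = -12] the outer -7 inverts by adding 7 ⇒ sub: x = -5.

Answer: x ∈ {-5}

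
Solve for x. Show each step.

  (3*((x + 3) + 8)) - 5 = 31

Step 1. [(3*((x + 3) + 8)) - 5 = 31] the outer -5 inverts by adding 5, so sub: 3*((x + 3) + 8) = 36.
Step 2. [3*((x + 3) + 8) = 36] 3 out front; divide by 3. So div: (x + 3) + 8 = 12.
Step 3. [(x + 3) + 8 = 12] the outer +8 inverts by subtracting 8 ⇒ sub: x + 3 = 4.
Step 4. [x + 3 = 4] 3 comes off first (subtract 3) ⇒ sub: x = 1.

Answer: x ∈ {1}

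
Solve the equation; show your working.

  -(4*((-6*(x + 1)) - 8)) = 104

Step 1. [-(4*((-6*(x + 1)) - 8)) = 104] leading − — multiply by −1 ⇒ neg: 4*((-6*(x + 1)) - 8) = -104.
Step 2. [4*((-6*(x + 1)) - 8) = -104] leading coefficient 4: divide by 4, so div: (-6*(x + 1)) - 8 = -26.
Step 3. [(-6*(x + 1)) - 8 = -26] add 8: x sits inside (… - 8) ⇒ sub: -6*(x + 1) = -18.
Step 4. [-6*(x + 1) = -18] LHS = -6·(…); ÷-6 both sides. So div: x + 1 = 3.
Step 5. [x + 1 = 3] peel the +1: subtract 1 from each side, so sub: x = 2.

Answer: x ∈ {2}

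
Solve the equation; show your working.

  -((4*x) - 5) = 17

Step 1. [-((4*x) - 5) = 17] LHS negated; negate both sides ⇒ neg: (4*x) - 5 = -17.
Step 2. [(4*x) - 5 = -17] -5 is outermost — add 5 both sides. So sub: 4*x = -12.
Step 3. [4*x = -12] leading coefficient 4: divide by 4, so div: x = -3.

Answer: x ∈ {-3}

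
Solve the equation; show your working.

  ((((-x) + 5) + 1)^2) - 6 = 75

Step 1. [((((-x) + 5) + 1)^2) - 6 = 75] the outer -6 inverts by adding 6 ⇒ sub: (((-x) + 5) + 1)^2 = 81.
Step 2. [(((-x) + 5) + 1)^2 = 81] √ both sides: 81 ≥ 0 gives two branches. So sqrt: ((-x) + 5) + 1 = 9 or -9.
Step 3. [((-x) + 5) + 1 = 9 or -9] the outer +1 inverts by subtracting 1 ⇒ sub: (-x) + 5 = 8 or -10.
Step 4. [(-x) + 5 = 8 or -10] subtract 5: x sits inside (… + 5), so sub: -x = 3 or -15.
Step 5. [-x = 3 or -15] leading − — multiply by −1 ⇒ neg: x = -3 or 15.

Answer: x ∈ {-3, 15}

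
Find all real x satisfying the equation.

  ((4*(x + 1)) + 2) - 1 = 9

Step 1. [((4*(x + 1)) + 2) - 1 = 9] -1 is outermost — add 1 both sides ⇒ sub: (4*(x + 1)) + 2 = 10.
Step 2. [(4*(x + 1)) + 2 = 10] the outer +2 inverts by subtracting 2. So sub: 4*(x + 1) = 8.
Step 3. [4*(x + 1) = 8] 4·(inner) — divide through by 4, so div: x + 1 = 2.
Step 4. [x + 1 = 2] subtract 1: x sits inside (… + 1) ⇒ sub: x = 1.

Answer: x ∈ {1}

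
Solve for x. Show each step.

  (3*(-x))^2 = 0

Step 1. [(3*(-x))^2 = 0] √ both sides: 0 ≥ 0 gives two branches. So sqrt: 3*(-x) = 0.
Step 2. [3*(-x) = 0] 3·(inner) — divide through by 3 ⇒ div: -x = 0.
Step 3. [-x = 0] leading − — multiply by −1, so neg: x = 0.

Answer: x ∈ {0}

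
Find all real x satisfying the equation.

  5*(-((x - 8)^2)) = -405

Step 1. [5*(-((x - 8)^2)) = -405] leading coefficient 5: divide by 5 ⇒ div: -((x - 8)^2) = -81.
Step 2. [-((x - 8)^2) = -81] flip signs both sides. So neg: (x - 8)^2 = 81.
Step 3. [(x - 8)^2 = 81] √ both sides: 81 ≥ 0 gives two branches, so sqrt: x - 8 = 9 or -9.
Step 4. [x - 8 = 9 or -9] add 8: x sits inside (… - 8) ⇒ sub: x = 17 or -1.

Answer: x ∈ {-1, 17}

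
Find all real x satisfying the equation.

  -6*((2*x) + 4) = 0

Step 1. [-6*((2*x) + 4) = 0] divide by the outer -6. So div: (2*x) + 4 = 0.
Step 2. [(2*x) + 4 = 0] common factor 2 (LHS and 0) — divide through. So factor: x + 2 = 0.
Step 3. [x + 2 = 0] 2 comes off first (subtract 2). So sub: x = -2.

Answer: x ∈ {-2}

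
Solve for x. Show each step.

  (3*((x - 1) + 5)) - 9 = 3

Step 1. [(3*((x - 1) + 5)) - 9 = 3] common factor 3 (LHS and 3) — divide through, so factor: ((x - 1) + 5) - 3 = 1.
Step 2. [((x - 1) + 5) - 3 = 1] 3 comes off first (add 3) ⇒ sub: (x - 1) + 5 = 4.
Step 3. [(x - 1) + 5 = 4] subtract 5: x sits inside (… + 5), so sub: x - 1 = -1.
Step 4. [x - 1 = -1] the outer -1 inverts by adding 1 ⇒ sub: x = 0.

Answer: x ∈ {0}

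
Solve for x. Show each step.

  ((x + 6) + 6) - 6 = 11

Step 1. [((x + 6) + 6) - 6 = 11] the outer -6 inverts by adding 6 ⇒ sub: (x + 6) + 6 = 17.
Step 2. [(x + 6) + 6 = 17] the outer +6 inverts by subtracting 6, so sub: x + 6 = 11.
Step 3. [x + 6 = 11] subtract 6: x sits inside (… + 6). So sub: x = 5.

Answer: x ∈ {5}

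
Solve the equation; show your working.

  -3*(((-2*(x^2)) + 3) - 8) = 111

Step 1. [-3*(((-2*(x^2)) + 3) - 8) = 111] divide by the outer -3 ⇒ div: ((-2*(x^2)) + 3) - 8 = -37.
Step 2. [((-2*(x^2)) + 3) - 8 = -37] peel the -8: add 8 from each side ⇒ sub: (-2*(x^2)) + 3 = -29.
Step 3. [(-2*(x^2)) + 3 = -29] peel the +3: subtract 3 from each side, so sub: -2*(x^2) = -32.
Step 4. [-2*(x^2) = -32] -2·(inner) — divide through by -2 ⇒ div: x^2 = 16.
Step 5. [x^2 = 16] √ both sides: 16 ≥ 0 gives two branches ⇒ sqrt: x = 4 or -4.

Answer: x ∈ {-4, 4}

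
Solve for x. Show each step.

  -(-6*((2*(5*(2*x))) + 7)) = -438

Step 1. [-(-6*((2*(5*(2*x))) + 7)) = -438] LHS negated; negate both sides. So neg: -6*((2*(5*(2*x))) + 7) = 438.
Step 2. [-6*((2*(5*(2*x))) + 7) = 438] divide by the outer -6 ⇒ div: (2*(5*(2*x))) + 7 = -73.
Step 3. [(2*(5*(2*x))) + 7 = -73] the outer +7 inverts by subtracting 7. So sub: 2*(5*(2*x)) = -80.
Step 4. [2*(5*(2*x)) = -80] LHS = 2·(…); ÷2 both sides ⇒ div: 5*(2*x) = -40.
Step 5. [5*(2*x) = -40] LHS = 5·(…); ÷5 both sides ⇒ div: 2*x = -8.
Step 6. [2*x = -8] LHS = 2·(…); ÷2 both sides, so div: x = -4.

Answer: x ∈ {-4}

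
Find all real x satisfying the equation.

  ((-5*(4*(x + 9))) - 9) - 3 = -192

Step 1. [((-5*(4*(x + 9))) - 9) - 3 = -192] 3 comes off first (add 3) ⇒ sub: (-5*(4*(x + 9))) - 9 = -189.
Step 2. [(-5*(4*(x + 9))) - 9 = -189] -9 is outermost — add 9 both sides. So sub: -5*(4*(x + 9)) = -180.
Step 3. [-5*(4*(x + 9)) = -180] -5 out front; divide by -5 ⇒ div: 4*(x + 9) = 36.
Step 4. [4*(x + 9) = 36] LHS = 4·(…); ÷4 both sides ⇒ div: x + 9 = 9.
Step 5. [x + 9 = 9] 9 comes off first (subtract 9), so sub: x = 0.

Answer: x ∈ {0}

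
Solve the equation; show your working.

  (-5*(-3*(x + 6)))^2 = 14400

Step 1. [(-5*(-3*(x + 6)))^2 = 14400] 14400 ≥ 0, LHS is (·)² — take ±√ ⇒ sqrt: -5*(-3*(x + 6)) = 120 or -120.
Step 2. [-5*(-3*(x + 6)) = 120 or -120] -5·(inner) — divide through by -5, so div: -3*(x + 6) = -24 or 24.
Step 3. [-3*(x + 6) = -24 or 24] -3·(inner) — divide through by -3, so div: x + 6 = 8 or -8.
Step 4. [x + 6 = 8 or -8] +6 is outermost — subtract 6 both sides, so sub: x = 2 or -14.

Answer: x ∈ {-14, 2}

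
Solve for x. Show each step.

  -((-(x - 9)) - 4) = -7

Step 1. [-((-(x - 9)) - 4) = -7] flip signs both sides, so neg: (-(x - 9)) - 4 = 7.
Step 2. [(-(x - 9)) - 4 = 7] add 4: x sits inside (… - 4) ⇒ sub: -(x - 9) = 11.
Step 3. [-(x - 9) = 11] LHS negated; negate both sides, so neg: x - 9 = -11.
Step 4. [x - 9 = -11] add 9: x sits inside (… - 9). So sub: x = -2.

Answer: x ∈ {-2}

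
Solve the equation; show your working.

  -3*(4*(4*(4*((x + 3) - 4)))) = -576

Step 1. [-3*(4*(4*(4*((x + 3) - 4)))) = -576] -3·(inner) — divide through by -3, so div: 4*(4*(4*((x + 3) - 4))) = 192.
Step 2. [4*(4*(4*((x + 3) - 4))) = 192] 4·(inner) — divide through by 4. So div: 4*(4*((x + 3) - 4)) = 48.
Step 3. [4*(4*((x + 3) - 4)) = 48] 4·(inner) — divide through by 4 ⇒ div: 4*((x + 3) - 4) = 12.
Step 4. [4*((x + 3) - 4) = 12] LHS = 4·(…); ÷4 both sides ⇒ div: (x + 3) - 4 = 3.
Step 5. [(x + 3) - 4 = 3] peel the -4: add 4 from each side, so sub: x + 3 = 7.
Step 6. [x + 3 = 7] +3 is outermost — subtract 3 both sides ⇒ sub: x = 4.

Answer: x ∈ {4}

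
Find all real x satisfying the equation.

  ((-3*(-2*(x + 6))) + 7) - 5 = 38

Step 1. [((-3*(-2*(x + 6))) + 7) - 5 = 38] -5 is outermost — add 5 both sides, so sub: (-3*(-2*(x + 6))) + 7 = 43.
Step 2. [(-3*(-2*(x + 6))) + 7 = 43] 7 comes off first (subtract 7), so sub: -3*(-2*(x + 6)) = 36.
Step 3. [-3*(-2*(x + 6)) = 36] divide by the outer -3 ⇒ div: -2*(x + 6) = -12.
Step 4. [-2*(x + 6) = -12] -2 out front; divide by -2 ⇒ div: x + 6 = 6.
Step 5. [x + 6 = 6] subtract 6: x sits inside (… + 6). So sub: x = 0.

Answer: x ∈ {0}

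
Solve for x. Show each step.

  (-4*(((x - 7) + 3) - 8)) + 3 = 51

Step 1. [(-4*(((x - 7) + 3) - 8)) + 3 = 51] peel the +3: subtract 3 from each side. So sub: -4*(((x - 7) + 3) - 8) = 48.
Step 2. [-4*(((x - 7) + 3) - 8) = 48] leading coefficient -4: divide by -4 ⇒ div: ((x - 7) + 3) - 8 = -12.
Step 3. [((x - 7) + 3) - 8 = -12] 8 comes off first (add 8). So sub: (x - 7) + 3 = -4.
Step 4. [(x - 7) + 3 = -4] subtract 3: x sits inside (… + 3) ⇒ sub: x - 7 = -7.
Step 5. [x - 7 = -7] add 7: x sits inside (… - 7) ⇒ sub: x = 0.

Answer: x ∈ {0}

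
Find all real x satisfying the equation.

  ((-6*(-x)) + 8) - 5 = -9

Step 1. [((-6*(-x)) + 8) - 5 = -9] the outer -5 inverts by adding 5 ⇒ sub: (-6*(-x)) + 8 = -4.
Step 2. [(-6*(-x)) + 8 = -4] the outer +8 inverts by subtracting 8, so sub: -6*(-x) = -12.
Step 3. [-6*(-x) = -12] divide by the outer -6 ⇒ div: -x = 2.
Step 4. [-x = 2] LHS negated; negate both sides. So neg: x = -2.

Answer: x ∈ {-2}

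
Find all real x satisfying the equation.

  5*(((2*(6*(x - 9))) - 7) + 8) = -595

Step 1. [5*(((2*(6*(x - 9))) - 7) + 8) = -595] LHS = 5·(…); ÷5 both sides. So div: ((2*(6*(x - 9))) - 7) + 8 = -119.
Step 2. [((2*(6*(x - 9))) - 7) + 8 = -119] the outer +8 inverts by subtracting 8. So sub: (2*(6*(x - 9))) - 7 = -127.
Step 3. [(2*(6*(x - 9))) - 7 = -127] the outer -7 inverts by adding 7, so sub: 2*(6*(x - 9)) = -120.
Step 4. [2*(6*(x - 9)) = -120] leading coefficient 2: divide by 2. So div: 6*(x - 9) = -60.
Step 5. [6*(x - 9) = -60] leading coefficient 6: divide by 6. So div: x - 9 = -10.
Step 6. [x - 9 = -10] peel the -9: add 9 from each side, so sub: x = -1.

Answer: x ∈ {-1}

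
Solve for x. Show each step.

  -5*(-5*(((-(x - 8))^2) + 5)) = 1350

Step 1. [-5*(-5*(((-(x - 8))^2) + 5)) = 1350] LHS = -5·(…); ÷-5 both sides. So div: -5*(((-(x - 8))^2) + 5) = -270.
Step 2. [-5*(((-(x - 8))^2) + 5) = -270] -5·(inner) — divide through by -5 ⇒ div: ((-(x - 8))^2) + 5 = 54.
Step 3. [((-(x - 8))^2) + 5 = 54] 5 comes off first (subtract 5) ⇒ sub: (-(x - 8))^2 = 49.
Step 4. [(-(x - 8))^2 = 49] √ both sides: 49 ≥ 0 gives two branches. So sqrt: -(x - 8) = 7 or -7.
Step 5. [-(x - 8) = 7 or -7] LHS negated; negate both sides. So neg: x - 8 = -7 or 7.
Step 6. [x - 8 = -7 or 7] peel the -8: add 8 from each side ⇒ sub: x = 1 or 15.

Answer: x ∈ {1, 15}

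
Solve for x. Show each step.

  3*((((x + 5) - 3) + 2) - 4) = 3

Step 1. [3*((((x + 5) - 3) + 2) - 4) = 3] 3 out front; divide by 3 ⇒ div: (((x + 5) - 3) + 2) - 4 = 1.
Step 2. [(((x + 5) - 3) + 2) - 4 = 1] the outer -4 inverts by adding 4. So sub: ((x + 5) - 3) + 2 = 5.
Step 3. [((x + 5) - 3) + 2 = 5] 2 comes off first (subtract 2), so sub: (x + 5) - 3 = 3.
Step 4. [(x + 5) - 3 = 3] -3 is outermost — add 3 both sides ⇒ sub: x + 5 = 6.
Step 5. [x + 5 = 6] the outer +5 inverts by subtracting 5, so sub: x = 1.

Answer: x ∈ {1}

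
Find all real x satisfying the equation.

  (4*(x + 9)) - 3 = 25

Step 1. [(4*(x + 9)) - 3 = 25] -3 is outermost — add 3 both sides, so sub: 4*(x + 9) = 28.
Step 2. [4*(x + 9) = 28] 4·(inner) — divide through by 4, so div: x + 9 = 7.
Step 3. [x + 9 = 7] +9 is outermost — subtract 9 both sides ⇒ sub: x = -2.

Answer: x ∈ {-2}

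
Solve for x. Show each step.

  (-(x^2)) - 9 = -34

Step 1. [(-(x^2)) - 9 = -34] 9 comes off first (add 9), so sub: -(x^2) = -25.
Step 2. [-(x^2) = -25] flip signs both sides, so neg: x^2 = 25.
Step 3. [x^2 = 25] √ both sides: 25 ≥ 0 gives two branches ⇒ sqrt: x = 5 or -5.

Answer: x ∈ {-5, 5}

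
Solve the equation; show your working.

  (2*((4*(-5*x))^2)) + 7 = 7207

Step 1. [(2*((4*(-5*x))^2)) + 7 = 7207] +7 is outermost — subtract 7 both sides, so sub: 2*((4*(-5*x))^2) = 7200.
Step 2. [2*((4*(-5*x))^2) = 7200] divide by the outer 2, so div: (4*(-5*x))^2 = 3600.
Step 3. [(4*(-5*x))^2 = 3600] 3600 ≥ 0, LHS is (·)² — take ±√, so sqrt: 4*(-5*x) = 60 or -60.
Step 4. [4*(-5*x) = 60 or -60] leading coefficient 4: divide by 4. So div: -5*x = 15 or -15.
Step 5. [-5*x = 15 or -15] -5 out front; divide by -5 ⇒ div: x = -3 or 3.

Answer: x ∈ {-3, 3}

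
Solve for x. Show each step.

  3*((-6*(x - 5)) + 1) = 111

Step 1. [3*((-6*(x - 5)) + 1) = 111] 3 out front; divide by 3 ⇒ div: (-6*(x - 5)) + 1 = 37.
Step 2. [(-6*(x - 5)) + 1 = 37] +1 is outermost — subtract 1 both sides. So sub: -6*(x - 5) = 36.
Step 3. [-6*(x - 5) = 36] LHS = -6·(…); ÷-6 both sides, so div: x - 5 = -6.
Step 4. [x - 5 = -6] the outer -5 inverts by adding 5 ⇒ sub: x = -1.

Answer: x ∈ {-1}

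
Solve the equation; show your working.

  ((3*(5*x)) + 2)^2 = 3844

Step 1. [((3*(5*x)) + 2)^2 = 3844] 3844 ≥ 0, LHS is (·)² — take ±√, so sqrt: (3*(5*x)) + 2 = 62 or -62.
Step 2. [(3*(5*x)) + 2 = 62 or -62] 2 comes off first (subtract 2), so sub: 3*(5*x) = 60 or -64.
Step 3. [3*(5*x) = 60 or -64] divide by the outer 3 ⇒ div: 5*x = 20 or -64/3.
Step 4. [5*x = 20 or -64/3] leading coefficient 5: divide by 5 ⇒ div: x = 4 or -64/15.

Answer: x ∈ {-64/15, 4}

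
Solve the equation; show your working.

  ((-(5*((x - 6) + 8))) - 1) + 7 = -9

Step 1. [((-(5*((x - 6) + 8))) - 1) + 7 = -9] peel the +7: subtract 7 from each side. So sub: (-(5*((x - 6) + 8))) - 1 = -16.
Step 2. [(-(5*((x - 6) + 8))) - 1 = -16] add 1: x sits inside (… - 1) ⇒ sub: -(5*((x - 6) + 8)) = -15.
Step 3. [-(5*((x - 6) + 8)) = -15] flip signs both sides. So neg: 5*((x - 6) + 8) = 15.
Step 4. [5*((x - 6) + 8) = 15] 5 out front; divide by 5, so div: (x - 6) + 8 = 3.
Step 5. [(x - 6) + 8 = 3] 8 comes off first (subtract 8). So sub: x - 6 = -5.
Step 6. [x - 6 = -5] peel the -6: add 6 from each side. So sub: x = 1.

Answer: x ∈ {1}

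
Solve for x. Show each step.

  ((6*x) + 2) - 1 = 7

Step 1. [((6*x) + 2) - 1 = 7] the outer -1 inverts by adding 1 ⇒ sub: (6*x) + 2 = 8.
Step 2. [(6*x) + 2 = 8] +2 is outermost — subtract 2 both sides, so sub: 6*x = 6.
Step 3. [6*x = 6] leading coefficient 6: divide by 6, so div: x = 1.

Answer: x ∈ {1}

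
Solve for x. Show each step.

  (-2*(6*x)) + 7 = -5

Step 1. [(-2*(6*x)) + 7 = -5] peel the +7: subtract 7 from each side. So sub: -2*(6*x) = -12.
Step 2. [-2*(6*x) = -12] -2 out front; divide by -2 ⇒ div: 6*x = 6.
Step 3. [6*x = 6] leading coefficient 6: divide by 6 ⇒ div: x = 1.

Answer: x ∈ {1}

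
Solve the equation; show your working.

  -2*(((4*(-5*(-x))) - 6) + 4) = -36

Step 1. [-2*(((4*(-5*(-x))) - 6) + 4) = -36] divide by the outer -2, so div: ((4*(-5*(-x))) - 6) + 4 = 18.
Step 2. [((4*(-5*(-x))) - 6) + 4 = 18] 4 comes off first (subtract 4). So sub: (4*(-5*(-x))) - 6 = 14.
Step 3. [(4*(-5*(-x))) - 6 = 14] add 6: x sits inside (… - 6) ⇒ sub: 4*(-5*(-x)) = 20.
Step 4. [4*(-5*(-x)) = 20] LHS = 4·(…); ÷4 both sides ⇒ div: -5*(-x) = 5.
Step 5. [-5*(-x) = 5] -5·(inner) — divide through by -5 ⇒ div: -x = -1.
Step 6. [-x = -1] flip signs both sides ⇒ neg: x = 1.

Answer: x ∈ {1}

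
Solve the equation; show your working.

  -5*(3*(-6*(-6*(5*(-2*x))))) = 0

Step 1. [-5*(3*(-6*(-6*(5*(-2*x))))) = 0] -5 out front; divide by -5, so div: 3*(-6*(-6*(5*(-2*x)))) = 0.
Step 2. [3*(-6*(-6*(5*(-2*x)))) = 0] 3·(inner) — divide through by 3. So div: -6*(-6*(5*(-2*x))) = 0.
Step 3. [-6*(-6*(5*(-2*x))) = 0] leading coefficient -6: divide by -6, so div: -6*(5*(-2*x)) = 0.
Step 4. [-6*(5*(-2*x)) = 0] LHS = -6·(…); ÷-6 both sides. So div: 5*(-2*x) = 0.
Step 5. [5*(-2*x) = 0] divide by the outer 5. So div: -2*x = 0.
Step 6. [-2*x = 0] -2 out front; divide by -2 ⇒ div: x = 0.

Answer: x ∈ {0}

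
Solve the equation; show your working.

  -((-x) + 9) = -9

Step 1. [-((-x) + 9) = -9] LHS negated; negate both sides, so neg: (-x) + 9 = 9.
Step 2. [(-x) + 9 = 9] the outer +9 inverts by subtracting 9, so sub: -x = 0.
Step 3. [-x = 0] leading − — multiply by −1 ⇒ neg: x = 0.

Answer: x ∈ {0}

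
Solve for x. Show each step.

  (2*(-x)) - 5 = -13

Step 1. [(2*(-x)) - 5 = -13] peel the -5: add 5 from each side ⇒ sub: 2*(-x) = -8.
Step 2. [2*(-x) = -8] leading coefficient 2: divide by 2 ⇒ div: -x = -4.
Step 3. [-x = -4] flip signs both sides ⇒ neg: x = 4.

Answer: x ∈ {4}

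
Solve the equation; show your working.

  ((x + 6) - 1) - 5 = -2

Step 1. [((x + 6) - 1) - 5 = -2] 5 comes off first (add 5) ⇒ sub: (x + 6) - 1 = 3.
Step 2. [(x + 6) - 1 = 3] the outer -1 inverts by adding 1 ⇒ sub: x + 6 = 4.
Step 3. [x + 6 = 4] subtract 6: x sits inside (… + 6), so sub: x = -2.

Answer: x ∈ {-2}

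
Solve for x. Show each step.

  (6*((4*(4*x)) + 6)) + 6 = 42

Step 1. [(6*((4*(4*x)) + 6)) + 6 = 42] 6 comes off first (subtract 6). So sub: 6*((4*(4*x)) + 6) = 36.
Step 2. [6*((4*(4*x)) + 6) = 36] 6·(inner) — divide through by 6 ⇒ div: (4*(4*x)) + 6 = 6.
Step 3. [(4*(4*x)) + 6 = 6] 6 comes off first (subtract 6) ⇒ sub: 4*(4*x) = 0.
Step 4. [4*(4*x) = 0] leading coefficient 4: divide by 4. So div: 4*x = 0.
Step 5. [4*x = 0] 4 out front; divide by 4 ⇒ div: x = 0.

Answer: x ∈ {0}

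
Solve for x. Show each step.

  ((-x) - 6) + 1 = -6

Step 1. [((-x) - 6) + 1 = -6] subtract 1: x sits inside (… + 1) ⇒ sub: (-x) - 6 = -7.
Step 2. [(-x) - 6 = -7] 6 comes off first (add 6) ⇒ sub: -x = -1.
Step 3. [-x = -1] flip signs both sides ⇒ neg: x = 1.

Answer: x ∈ {1}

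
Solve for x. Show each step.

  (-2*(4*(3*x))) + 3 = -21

Step 1. [(-2*(4*(3*x))) + 3 = -21] subtract 3: x sits inside (… + 3), so sub: -2*(4*(3*x)) = -24.
Step 2. [-2*(4*(3*x)) = -24] -2 out front; divide by -2. So div: 4*(3*x) = 12.
Step 3. [4*(3*x) = 12] LHS = 4·(…); ÷4 both sides, so div: 3*x = 3.
Step 4. [3*x = 3] leading coefficient 3: divide by 3, so div: x = 1.

Answer: x ∈ {1}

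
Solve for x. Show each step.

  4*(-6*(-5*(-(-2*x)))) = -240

Step 1. [4*(-6*(-5*(-(-2*x)))) = -240] 4·(inner) — divide through by 4 ⇒ div: -6*(-5*(-(-2*x))) = -60.
Step 2. [-6*(-5*(-(-2*x))) = -60] leading coefficient -6: divide by -6 ⇒ div: -5*(-(-2*x)) = 10.
Step 3. [-5*(-(-2*x)) = 10] -5 out front; divide by -5 ⇒ div: -(-2*x) = -2.
Step 4. [-(-2*x) = -2] leading − — multiply by −1, so neg: -2*x = 2.
Step 5. [-2*x = 2] -2·(inner) — divide through by -2. So div: x = -1.

Answer: x ∈ {-1}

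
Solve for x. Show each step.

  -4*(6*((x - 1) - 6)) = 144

Step 1. [-4*(6*((x - 1) - 6)) = 144] LHS = -4·(…); ÷-4 both sides ⇒ div: 6*((x - 1) - 6) = -36.
Step 2. [6*((x - 1) - 6) = -36] LHS = 6·(…); ÷6 both sides, so div: (x - 1) - 6 = -6.
Step 3. [(x - 1) - 6 = -6] peel the -6: add 6 from each side. So sub: x - 1 = 0.
Step 4. [x - 1 = 0] the outer -1 inverts by adding 1. So sub: x = 1.

Answer: x ∈ {1}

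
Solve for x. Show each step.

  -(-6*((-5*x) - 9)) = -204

Step 1. [-(-6*((-5*x) - 9)) = -204] leading − — multiply by −1 ⇒ neg: -6*((-5*x) - 9) = 204.
Step 2. [-6*((-5*x) - 9) = 204] -6·(inner) — divide through by -6. So div: (-5*x) - 9 = -34.
Step 3. [(-5*x) - 9 = -34] 9 comes off first (add 9) ⇒ sub: -5*x = -25.
Step 4. [-5*x = -25] LHS = -5·(…); ÷-5 both sides, so div: x = 5.

Answer: x ∈ {5}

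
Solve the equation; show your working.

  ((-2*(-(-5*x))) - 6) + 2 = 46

Step 1. [((-2*(-(-5*x))) - 6) + 2 = 46] the outer +2 inverts by subtracting 2. So sub: (-2*(-(-5*x))) - 6 = 44.
Step 2. [(-2*(-(-5*x))) - 6 = 44] 6 comes off first (add 6) ⇒ sub: -2*(-(-5*x)) = 50.
Step 3. [-2*(-(-5*x)) = 50] -2 out front; divide by -2, so div: -(-5*x) = -25.
Step 4. [-(-5*x) = -25] LHS negated; negate both sides ⇒ neg: -5*x = 25.
Step 5. [-5*x = 25] divide by the outer -5. So div: x = -5.

Answer: x ∈ {-5}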